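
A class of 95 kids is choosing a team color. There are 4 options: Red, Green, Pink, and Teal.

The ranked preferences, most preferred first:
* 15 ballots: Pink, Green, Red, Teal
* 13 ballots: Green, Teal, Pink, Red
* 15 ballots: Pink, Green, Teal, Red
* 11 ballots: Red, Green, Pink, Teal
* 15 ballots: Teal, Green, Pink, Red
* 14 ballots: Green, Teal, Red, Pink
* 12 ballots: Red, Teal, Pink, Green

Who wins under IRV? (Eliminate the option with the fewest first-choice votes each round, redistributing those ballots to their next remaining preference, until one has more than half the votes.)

Round 1: Red 23, Green 27, Pink 30, Teal 15. Teal eliminated.
Round 2: Red 23, Green 42, Pink 30. Red eliminated.
Round 3: Green 53, Pink 42. Green has a majority (≥48).

Green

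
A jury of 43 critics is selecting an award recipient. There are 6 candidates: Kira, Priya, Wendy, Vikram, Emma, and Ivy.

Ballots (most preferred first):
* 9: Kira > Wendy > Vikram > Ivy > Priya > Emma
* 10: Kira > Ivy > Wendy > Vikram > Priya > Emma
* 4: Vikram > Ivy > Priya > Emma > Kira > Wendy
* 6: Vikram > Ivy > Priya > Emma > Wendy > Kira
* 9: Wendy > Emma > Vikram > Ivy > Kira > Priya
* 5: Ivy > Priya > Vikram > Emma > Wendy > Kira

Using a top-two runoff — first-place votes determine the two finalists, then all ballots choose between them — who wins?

Round 1 first-place votes: Kira 19, Priya 0, Wendy 9, Vikram 10, Emma 0, Ivy 5. Kira and Vikram advance.
Runoff: Kira is ranked above Vikram on 19 ballots, Vikram above Kira on 24.

Vikram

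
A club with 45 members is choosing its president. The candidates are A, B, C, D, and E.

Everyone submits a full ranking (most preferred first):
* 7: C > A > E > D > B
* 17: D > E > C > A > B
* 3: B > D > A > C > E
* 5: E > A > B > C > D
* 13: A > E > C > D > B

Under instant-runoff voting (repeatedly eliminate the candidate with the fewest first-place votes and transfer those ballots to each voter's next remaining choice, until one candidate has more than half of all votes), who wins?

Round 1: A 13, B 3, C 7, D 17, E 5. B eliminated.
Round 2: A 13, C 7, D 20, E 5. E eliminated.
Round 3: A 18, C 7, D 20. C eliminated.
Round 4: A 25, D 20. A has a majority (≥23).

A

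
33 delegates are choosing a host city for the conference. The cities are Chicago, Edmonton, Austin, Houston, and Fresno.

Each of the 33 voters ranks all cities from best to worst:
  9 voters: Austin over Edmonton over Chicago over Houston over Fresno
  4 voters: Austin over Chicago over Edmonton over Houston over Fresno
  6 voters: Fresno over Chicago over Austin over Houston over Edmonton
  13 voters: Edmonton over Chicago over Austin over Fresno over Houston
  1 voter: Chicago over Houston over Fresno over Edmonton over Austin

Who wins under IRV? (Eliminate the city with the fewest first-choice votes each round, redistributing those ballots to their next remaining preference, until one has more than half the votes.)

Round 1: Chicago 1, Edmonton 13, Austin 13, Houston 0, Fresno 6. Houston eliminated.
Round 2: Chicago 1, Edmonton 13, Austin 13, Fresno 6. Chicago eliminated.
Round 3: Edmonton 13, Austin 13, Fresno 7. Fresno eliminated.
Round 4: Edmonton 14, Austin 19. Austin has a majority (≥17).

Austin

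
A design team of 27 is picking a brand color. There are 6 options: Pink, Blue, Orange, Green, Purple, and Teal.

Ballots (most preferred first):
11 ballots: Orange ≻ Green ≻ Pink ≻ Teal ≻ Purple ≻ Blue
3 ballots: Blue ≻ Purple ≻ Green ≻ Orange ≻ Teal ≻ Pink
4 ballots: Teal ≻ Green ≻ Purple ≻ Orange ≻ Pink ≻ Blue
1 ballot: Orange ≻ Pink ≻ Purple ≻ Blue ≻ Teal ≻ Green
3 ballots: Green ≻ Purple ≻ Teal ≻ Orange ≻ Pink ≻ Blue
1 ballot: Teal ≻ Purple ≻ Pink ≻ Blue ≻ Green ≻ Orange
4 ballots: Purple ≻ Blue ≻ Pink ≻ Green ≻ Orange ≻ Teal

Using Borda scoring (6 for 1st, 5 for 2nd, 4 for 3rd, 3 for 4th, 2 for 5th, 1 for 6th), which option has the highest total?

Pink: 11×4 + 3×1 + 4×2 + 1×5 + 3×2 + 1×4 + 4×4 = 86
Blue: 11×1 + 3×6 + 4×1 + 1×3 + 3×1 + 1×3 + 4×5 = 62
Orange: 11×6 + 3×3 + 4×3 + 1×6 + 3×3 + 1×1 + 4×2 = 111
Green: 11×5 + 3×4 + 4×5 + 1×1 + 3×6 + 1×2 + 4×3 = 120
Purple: 11×2 + 3×5 + 4×4 + 1×4 + 3×5 + 1×5 + 4×6 = 101
Teal: 11×3 + 3×2 + 4×6 + 1×2 + 3×4 + 1×6 + 4×1 = 87

Green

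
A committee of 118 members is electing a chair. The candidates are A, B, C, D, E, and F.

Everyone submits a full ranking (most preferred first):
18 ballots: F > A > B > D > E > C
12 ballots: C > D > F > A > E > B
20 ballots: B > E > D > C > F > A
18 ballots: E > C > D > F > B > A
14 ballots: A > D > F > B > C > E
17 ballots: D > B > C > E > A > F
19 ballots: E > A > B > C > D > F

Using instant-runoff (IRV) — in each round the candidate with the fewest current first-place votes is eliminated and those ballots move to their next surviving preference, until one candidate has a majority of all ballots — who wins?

D

Round 1: A 14, B 20, C 12, D 17, E 37, F 18. C eliminated.
Round 2: A 14, B 20, D 29, E 37, F 18. A eliminated.
Round 3: B 20, D 43, E 37, F 18. F eliminated.
Round 4: B 38, D 43, E 37. E eliminated.
Round 5: B 57, D 61. D has a majority (≥60).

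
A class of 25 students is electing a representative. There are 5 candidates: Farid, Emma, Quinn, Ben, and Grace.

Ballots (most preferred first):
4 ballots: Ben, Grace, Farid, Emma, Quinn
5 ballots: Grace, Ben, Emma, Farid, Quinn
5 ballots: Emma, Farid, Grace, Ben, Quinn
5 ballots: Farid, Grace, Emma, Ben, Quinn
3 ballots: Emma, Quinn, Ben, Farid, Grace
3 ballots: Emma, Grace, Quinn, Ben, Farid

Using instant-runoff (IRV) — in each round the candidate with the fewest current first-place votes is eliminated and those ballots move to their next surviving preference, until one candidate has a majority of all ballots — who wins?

Round 1: Farid 5, Emma 11, Quinn 0, Ben 4, Grace 5. Quinn eliminated.
Round 2: Farid 5, Emma 11, Ben 4, Grace 5. Ben eliminated.
Round 3: Farid 5, Emma 11, Grace 9. Farid eliminated.
Round 4: Emma 11, Grace 14. Grace has a majority (≥13).

Grace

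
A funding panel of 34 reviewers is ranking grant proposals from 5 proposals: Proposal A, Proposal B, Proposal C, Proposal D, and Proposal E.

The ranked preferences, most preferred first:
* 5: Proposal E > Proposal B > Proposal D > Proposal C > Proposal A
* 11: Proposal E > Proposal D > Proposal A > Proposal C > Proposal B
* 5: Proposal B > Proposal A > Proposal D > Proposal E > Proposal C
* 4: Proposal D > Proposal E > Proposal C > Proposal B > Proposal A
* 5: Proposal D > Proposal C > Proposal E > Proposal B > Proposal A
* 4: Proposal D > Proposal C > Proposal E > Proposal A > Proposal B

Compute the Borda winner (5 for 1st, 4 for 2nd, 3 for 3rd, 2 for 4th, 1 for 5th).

Proposal A: 5×1 + 11×3 + 5×4 + 4×1 + 5×1 + 4×2 = 75
Proposal B: 5×4 + 11×1 + 5×5 + 4×2 + 5×2 + 4×1 = 78
Proposal C: 5×2 + 11×2 + 5×1 + 4×3 + 5×4 + 4×4 = 85
Proposal D: 5×3 + 11×4 + 5×3 + 4×5 + 5×5 + 4×5 = 139
Proposal E: 5×5 + 11×5 + 5×2 + 4×4 + 5×3 + 4×3 = 133

Proposal D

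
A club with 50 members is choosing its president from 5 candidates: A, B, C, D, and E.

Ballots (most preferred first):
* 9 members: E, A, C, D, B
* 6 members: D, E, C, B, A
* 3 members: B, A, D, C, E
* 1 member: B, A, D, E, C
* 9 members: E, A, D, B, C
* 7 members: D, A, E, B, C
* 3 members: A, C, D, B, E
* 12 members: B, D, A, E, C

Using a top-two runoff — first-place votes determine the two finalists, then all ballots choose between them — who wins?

Round 1 first-place votes: A 3, B 16, C 0, D 13, E 18. E and B advance.
Runoff: E is ranked above B on 31 ballots, B above E on 19.

E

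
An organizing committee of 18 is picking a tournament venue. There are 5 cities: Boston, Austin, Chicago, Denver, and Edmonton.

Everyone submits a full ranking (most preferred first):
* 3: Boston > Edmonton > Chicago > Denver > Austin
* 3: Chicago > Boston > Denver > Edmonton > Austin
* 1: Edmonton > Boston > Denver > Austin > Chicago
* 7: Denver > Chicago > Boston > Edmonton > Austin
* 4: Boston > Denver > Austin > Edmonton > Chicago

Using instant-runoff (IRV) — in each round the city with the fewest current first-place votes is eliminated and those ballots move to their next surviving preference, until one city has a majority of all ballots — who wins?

Boston

Round 1: Boston 7, Austin 0, Chicago 3, Denver 7, Edmonton 1. Austin eliminated.
Round 2: Boston 7, Chicago 3, Denver 7, Edmonton 1. Edmonton eliminated.
Round 3: Boston 8, Chicago 3, Denver 7. Chicago eliminated.
Round 4: Boston 11, Denver 7. Boston has a majority (≥10).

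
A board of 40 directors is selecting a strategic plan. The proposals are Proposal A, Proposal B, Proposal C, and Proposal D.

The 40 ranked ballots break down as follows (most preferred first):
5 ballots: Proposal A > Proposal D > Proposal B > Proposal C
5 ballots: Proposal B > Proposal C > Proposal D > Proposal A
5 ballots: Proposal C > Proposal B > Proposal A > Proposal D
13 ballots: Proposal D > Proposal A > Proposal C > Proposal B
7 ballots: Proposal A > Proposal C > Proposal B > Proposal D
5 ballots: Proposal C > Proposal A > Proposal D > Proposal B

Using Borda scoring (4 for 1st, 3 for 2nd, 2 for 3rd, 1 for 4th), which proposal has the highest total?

Proposal A: 5×4 + 5×1 + 5×2 + 13×3 + 7×4 + 5×3 = 117
Proposal B: 5×2 + 5×4 + 5×3 + 13×1 + 7×2 + 5×1 = 77
Proposal C: 5×1 + 5×3 + 5×4 + 13×2 + 7×3 + 5×4 = 107
Proposal D: 5×3 + 5×2 + 5×1 + 13×4 + 7×1 + 5×2 = 99

Proposal A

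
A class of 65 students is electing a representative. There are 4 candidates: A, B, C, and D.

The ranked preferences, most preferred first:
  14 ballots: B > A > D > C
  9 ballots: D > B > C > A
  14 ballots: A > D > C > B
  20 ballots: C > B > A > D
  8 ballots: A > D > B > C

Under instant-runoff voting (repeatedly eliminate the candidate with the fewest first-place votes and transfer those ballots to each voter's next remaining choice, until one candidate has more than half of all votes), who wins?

B

Round 1: A 22, B 14, C 20, D 9. D eliminated.
Round 2: A 22, B 23, C 20. C eliminated.
Round 3: A 22, B 43. B has a majority (≥33).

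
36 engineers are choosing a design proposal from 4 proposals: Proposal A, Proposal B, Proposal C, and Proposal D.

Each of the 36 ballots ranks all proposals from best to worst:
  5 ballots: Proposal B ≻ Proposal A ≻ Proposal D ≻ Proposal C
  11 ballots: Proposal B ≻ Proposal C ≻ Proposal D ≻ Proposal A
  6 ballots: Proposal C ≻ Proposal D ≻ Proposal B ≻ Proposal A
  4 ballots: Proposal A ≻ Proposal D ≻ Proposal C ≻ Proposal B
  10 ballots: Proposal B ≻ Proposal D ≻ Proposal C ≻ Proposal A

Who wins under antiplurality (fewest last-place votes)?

Proposal D

Last-place votes: Proposal A 27, Proposal B 4, Proposal C 5, Proposal D 0.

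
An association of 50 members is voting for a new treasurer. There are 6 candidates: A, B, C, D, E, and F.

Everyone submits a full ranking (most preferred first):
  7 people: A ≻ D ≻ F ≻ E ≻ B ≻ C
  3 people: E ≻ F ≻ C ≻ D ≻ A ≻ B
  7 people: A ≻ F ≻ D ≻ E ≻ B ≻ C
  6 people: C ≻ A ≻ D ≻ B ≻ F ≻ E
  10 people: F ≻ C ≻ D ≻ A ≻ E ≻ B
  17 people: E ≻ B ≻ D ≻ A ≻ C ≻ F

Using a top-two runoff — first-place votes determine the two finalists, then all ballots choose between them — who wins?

A

Round 1 first-place votes: A 14, B 0, C 6, D 0, E 20, F 10. E and A advance.
Runoff: E is ranked above A on 20 ballots, A above E on 30.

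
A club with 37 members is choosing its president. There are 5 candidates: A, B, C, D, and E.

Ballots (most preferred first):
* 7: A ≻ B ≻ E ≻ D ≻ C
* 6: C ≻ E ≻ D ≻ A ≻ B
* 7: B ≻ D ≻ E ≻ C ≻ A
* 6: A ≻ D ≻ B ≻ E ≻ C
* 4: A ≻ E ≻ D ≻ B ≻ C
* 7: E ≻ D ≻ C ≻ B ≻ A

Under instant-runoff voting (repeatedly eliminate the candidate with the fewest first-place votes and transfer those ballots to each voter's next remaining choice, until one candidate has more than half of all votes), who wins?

E

Round 1: A 17, B 7, C 6, D 0, E 7. D eliminated.
Round 2: A 17, B 7, C 6, E 7. C eliminated.
Round 3: A 17, B 7, E 13. B eliminated.
Round 4: A 17, E 20. E has a majority (≥19).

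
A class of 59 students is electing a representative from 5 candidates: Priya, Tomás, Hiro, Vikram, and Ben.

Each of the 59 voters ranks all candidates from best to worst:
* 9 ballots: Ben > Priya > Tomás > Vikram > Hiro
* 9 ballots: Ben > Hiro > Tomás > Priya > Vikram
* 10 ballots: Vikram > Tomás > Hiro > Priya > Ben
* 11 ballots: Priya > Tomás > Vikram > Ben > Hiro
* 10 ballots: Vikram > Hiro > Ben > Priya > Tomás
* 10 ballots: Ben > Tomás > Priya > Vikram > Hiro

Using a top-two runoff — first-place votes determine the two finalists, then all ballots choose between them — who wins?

Vikram

Round 1 first-place votes: Priya 11, Tomás 0, Hiro 0, Vikram 20, Ben 28. Ben and Vikram advance.
Runoff: Ben is ranked above Vikram on 28 ballots, Vikram above Ben on 31.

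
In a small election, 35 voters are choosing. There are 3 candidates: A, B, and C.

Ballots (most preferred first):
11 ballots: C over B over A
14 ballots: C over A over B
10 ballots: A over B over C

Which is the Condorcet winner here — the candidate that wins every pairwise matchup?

C

C vs A: 25–10
C vs B: 25–10
C beats every other candidate.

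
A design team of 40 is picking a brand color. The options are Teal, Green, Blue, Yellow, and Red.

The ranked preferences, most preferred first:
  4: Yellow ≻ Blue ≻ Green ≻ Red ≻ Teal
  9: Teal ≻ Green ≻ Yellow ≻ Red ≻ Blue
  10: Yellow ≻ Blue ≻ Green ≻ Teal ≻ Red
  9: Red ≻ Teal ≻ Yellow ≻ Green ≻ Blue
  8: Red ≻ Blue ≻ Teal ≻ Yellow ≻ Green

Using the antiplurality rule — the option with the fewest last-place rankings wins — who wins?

Yellow

Last-place votes: Teal 4, Green 8, Blue 18, Yellow 0, Red 10.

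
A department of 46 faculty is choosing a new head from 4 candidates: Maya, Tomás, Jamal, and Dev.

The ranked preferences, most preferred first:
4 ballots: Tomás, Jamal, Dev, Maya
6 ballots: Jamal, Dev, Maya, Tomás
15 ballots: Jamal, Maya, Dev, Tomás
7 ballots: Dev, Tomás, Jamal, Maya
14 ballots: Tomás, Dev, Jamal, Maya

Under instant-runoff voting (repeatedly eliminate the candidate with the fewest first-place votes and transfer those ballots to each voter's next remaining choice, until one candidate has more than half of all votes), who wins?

Tomás

Round 1: Maya 0, Tomás 18, Jamal 21, Dev 7. Maya eliminated.
Round 2: Tomás 18, Jamal 21, Dev 7. Dev eliminated.
Round 3: Tomás 25, Jamal 21. Tomás has a majority (≥24).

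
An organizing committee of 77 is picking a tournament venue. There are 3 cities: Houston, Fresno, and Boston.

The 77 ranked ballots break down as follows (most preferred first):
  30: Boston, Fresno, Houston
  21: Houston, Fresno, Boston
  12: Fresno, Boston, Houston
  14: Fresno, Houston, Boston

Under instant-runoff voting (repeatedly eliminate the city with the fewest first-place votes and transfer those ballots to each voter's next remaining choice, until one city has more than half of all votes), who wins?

Fresno

Round 1: Houston 21, Fresno 26, Boston 30. Houston eliminated.
Round 2: Fresno 47, Boston 30. Fresno has a majority (≥39).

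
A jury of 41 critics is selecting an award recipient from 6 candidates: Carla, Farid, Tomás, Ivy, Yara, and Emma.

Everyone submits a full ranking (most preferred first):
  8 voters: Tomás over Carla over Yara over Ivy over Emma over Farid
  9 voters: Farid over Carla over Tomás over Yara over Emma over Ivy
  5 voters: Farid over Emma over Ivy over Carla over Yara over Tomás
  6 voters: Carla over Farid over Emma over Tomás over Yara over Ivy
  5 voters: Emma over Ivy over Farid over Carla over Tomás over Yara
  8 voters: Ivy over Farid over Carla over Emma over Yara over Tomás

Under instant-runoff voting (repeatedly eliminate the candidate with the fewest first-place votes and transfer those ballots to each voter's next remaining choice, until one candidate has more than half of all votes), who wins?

Round 1: Carla 6, Farid 14, Tomás 8, Ivy 8, Yara 0, Emma 5. Yara eliminated.
Round 2: Carla 6, Farid 14, Tomás 8, Ivy 8, Emma 5. Emma eliminated.
Round 3: Carla 6, Farid 14, Tomás 8, Ivy 13. Carla eliminated.
Round 4: Farid 20, Tomás 8, Ivy 13. Tomás eliminated.
Round 5: Farid 20, Ivy 21. Ivy has a majority (≥21).

Ivy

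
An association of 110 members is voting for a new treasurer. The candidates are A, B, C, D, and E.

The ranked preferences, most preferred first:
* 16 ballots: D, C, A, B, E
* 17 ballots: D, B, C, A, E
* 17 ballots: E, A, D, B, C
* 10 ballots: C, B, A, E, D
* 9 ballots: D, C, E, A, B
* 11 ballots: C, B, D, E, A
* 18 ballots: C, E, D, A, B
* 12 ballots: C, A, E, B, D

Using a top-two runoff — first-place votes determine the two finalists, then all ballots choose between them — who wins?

Round 1 first-place votes: A 0, B 0, C 51, D 42, E 17. C and D advance.
Runoff: C is ranked above D on 51 ballots, D above C on 59.

D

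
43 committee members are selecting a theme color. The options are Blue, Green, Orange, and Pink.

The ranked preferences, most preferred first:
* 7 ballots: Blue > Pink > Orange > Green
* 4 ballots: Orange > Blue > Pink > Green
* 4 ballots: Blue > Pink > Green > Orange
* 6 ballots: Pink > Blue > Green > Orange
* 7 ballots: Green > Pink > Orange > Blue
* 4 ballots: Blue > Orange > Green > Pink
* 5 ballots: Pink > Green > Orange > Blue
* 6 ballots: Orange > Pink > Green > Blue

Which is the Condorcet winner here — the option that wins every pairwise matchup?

Pink

Pink vs Blue: 24–19
Pink vs Green: 32–11
Pink vs Orange: 29–14
Pink beats every other option.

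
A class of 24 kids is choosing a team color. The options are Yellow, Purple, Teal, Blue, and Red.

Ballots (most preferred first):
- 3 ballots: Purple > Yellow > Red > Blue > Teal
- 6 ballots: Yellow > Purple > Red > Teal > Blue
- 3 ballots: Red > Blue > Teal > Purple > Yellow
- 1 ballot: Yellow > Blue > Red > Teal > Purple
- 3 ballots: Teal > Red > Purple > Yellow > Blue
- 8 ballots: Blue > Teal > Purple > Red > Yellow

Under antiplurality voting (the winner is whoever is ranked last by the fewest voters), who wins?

Last-place votes: Yellow 11, Purple 1, Teal 3, Blue 9, Red 0.

Red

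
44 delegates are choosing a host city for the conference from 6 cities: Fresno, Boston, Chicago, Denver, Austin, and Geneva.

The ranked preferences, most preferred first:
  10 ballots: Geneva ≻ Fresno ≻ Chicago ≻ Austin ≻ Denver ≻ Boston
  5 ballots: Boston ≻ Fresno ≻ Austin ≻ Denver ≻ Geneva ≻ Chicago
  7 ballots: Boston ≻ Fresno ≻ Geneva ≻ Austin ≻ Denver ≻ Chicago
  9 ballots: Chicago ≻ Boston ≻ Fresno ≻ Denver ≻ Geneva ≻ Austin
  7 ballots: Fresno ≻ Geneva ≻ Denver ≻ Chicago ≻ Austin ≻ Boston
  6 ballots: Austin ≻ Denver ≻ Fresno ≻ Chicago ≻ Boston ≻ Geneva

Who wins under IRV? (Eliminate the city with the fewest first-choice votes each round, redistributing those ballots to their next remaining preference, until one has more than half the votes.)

Fresno

Round 1: Fresno 7, Boston 12, Chicago 9, Denver 0, Austin 6, Geneva 10. Denver eliminated.
Round 2: Fresno 7, Boston 12, Chicago 9, Austin 6, Geneva 10. Austin eliminated.
Round 3: Fresno 13, Boston 12, Chicago 9, Geneva 10. Chicago eliminated.
Round 4: Fresno 13, Boston 21, Geneva 10. Geneva eliminated.
Round 5: Fresno 23, Boston 21. Fresno has a majority (≥23).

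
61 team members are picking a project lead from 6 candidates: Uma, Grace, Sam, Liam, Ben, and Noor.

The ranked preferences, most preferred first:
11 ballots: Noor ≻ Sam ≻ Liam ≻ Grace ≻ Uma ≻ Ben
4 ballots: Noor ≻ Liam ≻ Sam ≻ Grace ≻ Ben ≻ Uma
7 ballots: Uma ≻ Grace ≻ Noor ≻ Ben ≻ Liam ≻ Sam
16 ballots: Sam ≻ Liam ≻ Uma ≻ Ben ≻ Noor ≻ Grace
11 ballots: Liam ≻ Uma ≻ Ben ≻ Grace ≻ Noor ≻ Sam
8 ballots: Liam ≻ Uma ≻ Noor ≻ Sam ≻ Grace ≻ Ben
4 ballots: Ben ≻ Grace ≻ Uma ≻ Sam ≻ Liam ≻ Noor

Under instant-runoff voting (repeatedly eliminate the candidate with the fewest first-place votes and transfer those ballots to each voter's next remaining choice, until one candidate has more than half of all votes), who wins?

Noor

Round 1: Uma 7, Grace 0, Sam 16, Liam 19, Ben 4, Noor 15. Grace eliminated.
Round 2: Uma 7, Sam 16, Liam 19, Ben 4, Noor 15. Ben eliminated.
Round 3: Uma 11, Sam 16, Liam 19, Noor 15. Uma eliminated.
Round 4: Sam 20, Liam 19, Noor 22. Liam eliminated.
Round 5: Sam 20, Noor 41. Noor has a majority (≥31).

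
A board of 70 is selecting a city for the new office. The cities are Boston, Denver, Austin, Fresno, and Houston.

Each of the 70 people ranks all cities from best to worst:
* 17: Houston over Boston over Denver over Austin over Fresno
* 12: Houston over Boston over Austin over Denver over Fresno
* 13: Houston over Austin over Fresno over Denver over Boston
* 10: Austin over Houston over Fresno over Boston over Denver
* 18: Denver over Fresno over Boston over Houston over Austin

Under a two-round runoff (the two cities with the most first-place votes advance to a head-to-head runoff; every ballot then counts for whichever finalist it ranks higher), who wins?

Round 1 first-place votes: Boston 0, Denver 18, Austin 10, Fresno 0, Houston 42. Houston and Denver advance.
Runoff: Houston is ranked above Denver on 52 ballots, Denver above Houston on 18.

Houston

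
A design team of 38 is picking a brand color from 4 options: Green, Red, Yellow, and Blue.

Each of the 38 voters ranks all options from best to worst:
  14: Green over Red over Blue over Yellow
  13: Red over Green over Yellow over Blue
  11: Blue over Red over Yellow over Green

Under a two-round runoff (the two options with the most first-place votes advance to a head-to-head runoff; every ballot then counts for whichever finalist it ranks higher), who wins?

Round 1 first-place votes: Green 14, Red 13, Yellow 0, Blue 11. Green and Red advance.
Runoff: Green is ranked above Red on 14 ballots, Red above Green on 24.

Red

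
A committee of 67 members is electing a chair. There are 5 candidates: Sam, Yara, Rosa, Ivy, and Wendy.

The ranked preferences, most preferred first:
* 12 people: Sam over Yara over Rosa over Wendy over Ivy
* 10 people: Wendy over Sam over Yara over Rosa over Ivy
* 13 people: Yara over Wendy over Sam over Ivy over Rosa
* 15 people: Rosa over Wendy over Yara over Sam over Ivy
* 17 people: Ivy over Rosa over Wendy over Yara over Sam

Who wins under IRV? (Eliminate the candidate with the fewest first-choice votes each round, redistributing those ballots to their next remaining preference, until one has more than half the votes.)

Sam

Round 1: Sam 12, Yara 13, Rosa 15, Ivy 17, Wendy 10. Wendy eliminated.
Round 2: Sam 22, Yara 13, Rosa 15, Ivy 17. Yara eliminated.
Round 3: Sam 35, Rosa 15, Ivy 17. Sam has a majority (≥34).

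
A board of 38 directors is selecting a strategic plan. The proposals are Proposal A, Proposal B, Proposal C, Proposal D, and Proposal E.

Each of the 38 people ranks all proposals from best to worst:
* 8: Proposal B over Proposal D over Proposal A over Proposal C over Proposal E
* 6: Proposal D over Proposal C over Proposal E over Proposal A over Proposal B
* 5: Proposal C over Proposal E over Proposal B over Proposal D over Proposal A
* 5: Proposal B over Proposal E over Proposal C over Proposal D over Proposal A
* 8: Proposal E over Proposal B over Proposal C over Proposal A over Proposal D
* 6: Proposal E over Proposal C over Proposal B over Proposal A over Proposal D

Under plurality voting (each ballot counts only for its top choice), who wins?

First-place votes: Proposal A 0, Proposal B 13, Proposal C 5, Proposal D 6, Proposal E 14.

Proposal E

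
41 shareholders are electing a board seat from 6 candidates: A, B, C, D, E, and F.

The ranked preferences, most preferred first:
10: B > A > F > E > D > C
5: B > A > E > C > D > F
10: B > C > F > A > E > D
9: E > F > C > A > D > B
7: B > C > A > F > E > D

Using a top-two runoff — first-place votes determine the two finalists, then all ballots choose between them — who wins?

B

Round 1 first-place votes: A 0, B 32, C 0, D 0, E 9, F 0. B and E advance.
Runoff: B is ranked above E on 32 ballots, E above B on 9.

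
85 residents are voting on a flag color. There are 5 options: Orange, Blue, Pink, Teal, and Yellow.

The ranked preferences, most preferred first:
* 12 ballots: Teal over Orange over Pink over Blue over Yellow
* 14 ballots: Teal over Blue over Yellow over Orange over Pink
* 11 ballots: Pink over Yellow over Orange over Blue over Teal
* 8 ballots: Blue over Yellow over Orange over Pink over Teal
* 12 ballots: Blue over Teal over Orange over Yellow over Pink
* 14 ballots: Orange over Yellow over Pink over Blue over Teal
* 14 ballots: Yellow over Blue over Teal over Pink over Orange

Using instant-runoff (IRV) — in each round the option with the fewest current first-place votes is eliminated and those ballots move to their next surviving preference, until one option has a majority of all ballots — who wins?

Yellow

Round 1: Orange 14, Blue 20, Pink 11, Teal 26, Yellow 14. Pink eliminated.
Round 2: Orange 14, Blue 20, Teal 26, Yellow 25. Orange eliminated.
Round 3: Blue 20, Teal 26, Yellow 39. Blue eliminated.
Round 4: Teal 38, Yellow 47. Yellow has a majority (≥43).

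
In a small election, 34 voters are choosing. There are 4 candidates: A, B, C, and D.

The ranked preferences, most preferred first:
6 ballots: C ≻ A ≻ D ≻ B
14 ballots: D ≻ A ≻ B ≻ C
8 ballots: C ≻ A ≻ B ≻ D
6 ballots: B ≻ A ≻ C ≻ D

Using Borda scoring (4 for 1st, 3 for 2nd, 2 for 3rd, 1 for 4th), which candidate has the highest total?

A: 6×3 + 14×3 + 8×3 + 6×3 = 102
B: 6×1 + 14×2 + 8×2 + 6×4 = 74
C: 6×4 + 14×1 + 8×4 + 6×2 = 82
D: 6×2 + 14×4 + 8×1 + 6×1 = 82

A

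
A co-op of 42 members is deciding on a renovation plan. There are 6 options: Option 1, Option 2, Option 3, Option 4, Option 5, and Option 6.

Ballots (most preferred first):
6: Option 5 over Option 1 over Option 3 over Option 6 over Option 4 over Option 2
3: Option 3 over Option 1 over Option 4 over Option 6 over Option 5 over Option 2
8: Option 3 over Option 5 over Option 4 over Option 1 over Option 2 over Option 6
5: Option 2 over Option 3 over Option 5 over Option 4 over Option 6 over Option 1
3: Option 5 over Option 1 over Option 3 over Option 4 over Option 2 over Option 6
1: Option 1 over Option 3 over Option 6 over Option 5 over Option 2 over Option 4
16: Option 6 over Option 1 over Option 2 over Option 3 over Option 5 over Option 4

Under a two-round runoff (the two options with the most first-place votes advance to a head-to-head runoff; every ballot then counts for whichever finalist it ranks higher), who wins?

Option 3

Round 1 first-place votes: Option 1 1, Option 2 5, Option 3 11, Option 4 0, Option 5 9, Option 6 16. Option 6 and Option 3 advance.
Runoff: Option 6 is ranked above Option 3 on 16 ballots, Option 3 above Option 6 on 26.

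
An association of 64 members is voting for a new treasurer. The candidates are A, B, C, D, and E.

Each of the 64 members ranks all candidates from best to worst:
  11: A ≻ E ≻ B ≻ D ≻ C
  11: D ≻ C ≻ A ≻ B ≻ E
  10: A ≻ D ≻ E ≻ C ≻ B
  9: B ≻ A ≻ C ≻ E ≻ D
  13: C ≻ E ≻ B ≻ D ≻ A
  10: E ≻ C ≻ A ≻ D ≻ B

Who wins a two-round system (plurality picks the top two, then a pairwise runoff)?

C

Round 1 first-place votes: A 21, B 9, C 13, D 11, E 10. A and C advance.
Runoff: A is ranked above C on 30 ballots, C above A on 34.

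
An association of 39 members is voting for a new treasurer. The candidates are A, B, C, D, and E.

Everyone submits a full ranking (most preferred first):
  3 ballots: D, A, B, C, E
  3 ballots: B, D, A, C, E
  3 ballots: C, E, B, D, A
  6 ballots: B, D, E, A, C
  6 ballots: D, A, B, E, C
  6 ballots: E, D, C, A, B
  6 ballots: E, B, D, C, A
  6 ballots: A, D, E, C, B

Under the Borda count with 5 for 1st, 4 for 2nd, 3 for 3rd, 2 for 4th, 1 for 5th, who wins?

A: 3×4 + 3×3 + 3×1 + 6×2 + 6×4 + 6×2 + 6×1 + 6×5 = 108
B: 3×3 + 3×5 + 3×3 + 6×5 + 6×3 + 6×1 + 6×4 + 6×1 = 117
C: 3×2 + 3×2 + 3×5 + 6×1 + 6×1 + 6×3 + 6×2 + 6×2 = 81
D: 3×5 + 3×4 + 3×2 + 6×4 + 6×5 + 6×4 + 6×3 + 6×4 = 153
E: 3×1 + 3×1 + 3×4 + 6×3 + 6×2 + 6×5 + 6×5 + 6×3 = 126

D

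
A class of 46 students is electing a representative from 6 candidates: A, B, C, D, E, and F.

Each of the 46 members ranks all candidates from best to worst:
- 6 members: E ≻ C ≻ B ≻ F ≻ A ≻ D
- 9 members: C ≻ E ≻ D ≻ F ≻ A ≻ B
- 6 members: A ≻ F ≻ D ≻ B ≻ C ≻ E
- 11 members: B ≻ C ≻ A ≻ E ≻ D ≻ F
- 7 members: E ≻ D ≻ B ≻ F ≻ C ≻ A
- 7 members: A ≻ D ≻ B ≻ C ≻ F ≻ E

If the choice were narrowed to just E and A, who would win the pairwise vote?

E is ranked above A on 22 ballots; A above E on 24.

A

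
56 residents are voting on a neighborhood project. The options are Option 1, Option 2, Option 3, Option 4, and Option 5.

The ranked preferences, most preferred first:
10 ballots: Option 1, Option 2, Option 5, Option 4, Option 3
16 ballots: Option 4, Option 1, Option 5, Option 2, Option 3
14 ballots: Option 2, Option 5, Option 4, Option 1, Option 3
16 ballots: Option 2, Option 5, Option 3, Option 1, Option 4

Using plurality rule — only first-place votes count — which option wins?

First-place votes: Option 1 10, Option 2 30, Option 3 0, Option 4 16, Option 5 0.

Option 2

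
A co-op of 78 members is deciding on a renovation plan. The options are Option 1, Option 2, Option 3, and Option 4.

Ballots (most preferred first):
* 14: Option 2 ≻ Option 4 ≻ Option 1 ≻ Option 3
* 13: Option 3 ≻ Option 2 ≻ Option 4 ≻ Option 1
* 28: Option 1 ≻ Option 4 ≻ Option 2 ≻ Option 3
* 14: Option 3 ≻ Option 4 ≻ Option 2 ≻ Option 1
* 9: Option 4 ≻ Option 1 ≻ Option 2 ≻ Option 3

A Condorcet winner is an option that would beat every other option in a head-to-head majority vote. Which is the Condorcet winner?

Option 4

Option 4 vs Option 1: 50–28
Option 4 vs Option 2: 51–27
Option 4 vs Option 3: 51–27
Option 4 beats every other option.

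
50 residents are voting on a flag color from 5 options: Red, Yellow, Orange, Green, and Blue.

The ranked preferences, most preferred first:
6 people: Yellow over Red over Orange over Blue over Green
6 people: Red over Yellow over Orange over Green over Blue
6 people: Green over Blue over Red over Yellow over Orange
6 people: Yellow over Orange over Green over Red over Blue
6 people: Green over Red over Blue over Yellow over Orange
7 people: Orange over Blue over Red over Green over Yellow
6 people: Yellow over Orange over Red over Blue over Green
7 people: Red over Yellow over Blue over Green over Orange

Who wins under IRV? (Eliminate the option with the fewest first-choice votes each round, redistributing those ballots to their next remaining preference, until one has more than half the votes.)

Red

Round 1: Red 13, Yellow 18, Orange 7, Green 12, Blue 0. Blue eliminated.
Round 2: Red 13, Yellow 18, Orange 7, Green 12. Orange eliminated.
Round 3: Red 20, Yellow 18, Green 12. Green eliminated.
Round 4: Red 32, Yellow 18. Red has a majority (≥26).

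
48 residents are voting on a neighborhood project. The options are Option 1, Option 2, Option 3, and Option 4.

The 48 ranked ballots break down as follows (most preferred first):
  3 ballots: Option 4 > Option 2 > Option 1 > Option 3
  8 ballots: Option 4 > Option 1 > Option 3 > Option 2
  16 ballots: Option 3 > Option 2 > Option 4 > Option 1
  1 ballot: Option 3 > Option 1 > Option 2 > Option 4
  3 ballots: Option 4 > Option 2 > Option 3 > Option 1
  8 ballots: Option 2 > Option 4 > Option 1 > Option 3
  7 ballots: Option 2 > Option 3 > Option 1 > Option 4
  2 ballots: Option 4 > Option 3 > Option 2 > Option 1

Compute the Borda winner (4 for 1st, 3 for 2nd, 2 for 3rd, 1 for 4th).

Option 1: 3×2 + 8×3 + 16×1 + 1×3 + 3×1 + 8×2 + 7×2 + 2×1 = 84
Option 2: 3×3 + 8×1 + 16×3 + 1×2 + 3×3 + 8×4 + 7×4 + 2×2 = 140
Option 3: 3×1 + 8×2 + 16×4 + 1×4 + 3×2 + 8×1 + 7×3 + 2×3 = 128
Option 4: 3×4 + 8×4 + 16×2 + 1×1 + 3×4 + 8×3 + 7×1 + 2×4 = 128

Option 2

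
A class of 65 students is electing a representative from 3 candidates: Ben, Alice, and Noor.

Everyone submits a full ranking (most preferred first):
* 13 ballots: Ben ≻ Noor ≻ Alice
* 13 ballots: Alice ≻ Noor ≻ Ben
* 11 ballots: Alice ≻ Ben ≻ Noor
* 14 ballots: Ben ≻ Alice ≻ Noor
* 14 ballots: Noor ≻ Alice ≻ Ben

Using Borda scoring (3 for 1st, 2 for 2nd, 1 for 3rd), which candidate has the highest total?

Ben: 13×3 + 13×1 + 11×2 + 14×3 + 14×1 = 130
Alice: 13×1 + 13×3 + 11×3 + 14×2 + 14×2 = 141
Noor: 13×2 + 13×2 + 11×1 + 14×1 + 14×3 = 119

Alice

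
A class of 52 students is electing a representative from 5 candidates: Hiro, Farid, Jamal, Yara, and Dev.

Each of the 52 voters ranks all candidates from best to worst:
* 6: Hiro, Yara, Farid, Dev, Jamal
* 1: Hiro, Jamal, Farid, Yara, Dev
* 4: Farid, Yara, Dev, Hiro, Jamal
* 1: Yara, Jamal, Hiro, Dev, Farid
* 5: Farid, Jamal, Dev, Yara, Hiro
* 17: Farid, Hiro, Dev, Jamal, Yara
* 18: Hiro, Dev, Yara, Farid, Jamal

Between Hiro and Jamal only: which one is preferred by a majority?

Hiro

Hiro is ranked above Jamal on 46 ballots; Jamal above Hiro on 6.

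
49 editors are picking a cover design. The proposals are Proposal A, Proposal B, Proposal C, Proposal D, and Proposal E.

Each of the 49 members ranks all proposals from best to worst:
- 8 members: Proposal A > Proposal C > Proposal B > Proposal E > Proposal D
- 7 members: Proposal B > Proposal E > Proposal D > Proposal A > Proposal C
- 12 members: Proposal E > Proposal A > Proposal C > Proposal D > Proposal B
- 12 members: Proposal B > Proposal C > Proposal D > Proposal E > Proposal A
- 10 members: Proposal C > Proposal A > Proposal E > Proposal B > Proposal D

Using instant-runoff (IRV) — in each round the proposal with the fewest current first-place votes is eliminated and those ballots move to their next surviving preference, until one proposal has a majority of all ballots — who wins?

Round 1: Proposal A 8, Proposal B 19, Proposal C 10, Proposal D 0, Proposal E 12. Proposal D eliminated.
Round 2: Proposal A 8, Proposal B 19, Proposal C 10, Proposal E 12. Proposal A eliminated.
Round 3: Proposal B 19, Proposal C 18, Proposal E 12. Proposal E eliminated.
Round 4: Proposal B 19, Proposal C 30. Proposal C has a majority (≥25).

Proposal C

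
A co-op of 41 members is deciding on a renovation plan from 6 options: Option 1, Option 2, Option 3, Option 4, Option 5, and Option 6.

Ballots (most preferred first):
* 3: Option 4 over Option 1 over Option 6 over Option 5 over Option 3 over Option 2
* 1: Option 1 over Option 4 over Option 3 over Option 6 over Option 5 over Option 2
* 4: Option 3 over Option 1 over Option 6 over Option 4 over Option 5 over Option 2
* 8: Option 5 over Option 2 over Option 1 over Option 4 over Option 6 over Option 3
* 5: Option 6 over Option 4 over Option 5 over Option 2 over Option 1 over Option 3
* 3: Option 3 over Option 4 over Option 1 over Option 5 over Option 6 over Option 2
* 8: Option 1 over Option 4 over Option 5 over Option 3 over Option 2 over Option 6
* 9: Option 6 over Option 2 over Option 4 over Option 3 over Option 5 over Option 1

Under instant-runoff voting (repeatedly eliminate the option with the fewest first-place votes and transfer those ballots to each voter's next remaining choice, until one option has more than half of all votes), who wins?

Option 1

Round 1: Option 1 9, Option 2 0, Option 3 7, Option 4 3, Option 5 8, Option 6 14. Option 2 eliminated.
Round 2: Option 1 9, Option 3 7, Option 4 3, Option 5 8, Option 6 14. Option 4 eliminated.
Round 3: Option 1 12, Option 3 7, Option 5 8, Option 6 14. Option 3 eliminated.
Round 4: Option 1 19, Option 5 8, Option 6 14. Option 5 eliminated.
Round 5: Option 1 27, Option 6 14. Option 1 has a majority (≥21).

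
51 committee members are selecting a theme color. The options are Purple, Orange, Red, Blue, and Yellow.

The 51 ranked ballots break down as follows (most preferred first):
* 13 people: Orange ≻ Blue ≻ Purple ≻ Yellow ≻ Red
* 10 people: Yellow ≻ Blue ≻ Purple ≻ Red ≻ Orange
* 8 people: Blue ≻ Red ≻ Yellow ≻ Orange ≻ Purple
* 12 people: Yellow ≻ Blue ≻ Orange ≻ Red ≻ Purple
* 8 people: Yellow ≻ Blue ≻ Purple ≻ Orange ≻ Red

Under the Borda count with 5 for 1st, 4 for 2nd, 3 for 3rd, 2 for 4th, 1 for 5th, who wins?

Blue

Purple: 13×3 + 10×3 + 8×1 + 12×1 + 8×3 = 113
Orange: 13×5 + 10×1 + 8×2 + 12×3 + 8×2 = 143
Red: 13×1 + 10×2 + 8×4 + 12×2 + 8×1 = 97
Blue: 13×4 + 10×4 + 8×5 + 12×4 + 8×4 = 212
Yellow: 13×2 + 10×5 + 8×3 + 12×5 + 8×5 = 200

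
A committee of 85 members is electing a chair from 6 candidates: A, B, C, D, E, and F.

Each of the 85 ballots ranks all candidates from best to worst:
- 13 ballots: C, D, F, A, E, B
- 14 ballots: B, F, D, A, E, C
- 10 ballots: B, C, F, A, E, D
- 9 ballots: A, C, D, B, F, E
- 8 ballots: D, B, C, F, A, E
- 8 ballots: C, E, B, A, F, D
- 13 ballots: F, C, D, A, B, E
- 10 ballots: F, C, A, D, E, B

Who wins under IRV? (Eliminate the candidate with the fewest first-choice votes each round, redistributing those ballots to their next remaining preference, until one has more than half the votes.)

C

Round 1: A 9, B 24, C 21, D 8, E 0, F 23. E eliminated.
Round 2: A 9, B 24, C 21, D 8, F 23. D eliminated.
Round 3: A 9, B 32, C 21, F 23. A eliminated.
Round 4: B 32, C 30, F 23. F eliminated.
Round 5: B 32, C 53. C has a majority (≥43).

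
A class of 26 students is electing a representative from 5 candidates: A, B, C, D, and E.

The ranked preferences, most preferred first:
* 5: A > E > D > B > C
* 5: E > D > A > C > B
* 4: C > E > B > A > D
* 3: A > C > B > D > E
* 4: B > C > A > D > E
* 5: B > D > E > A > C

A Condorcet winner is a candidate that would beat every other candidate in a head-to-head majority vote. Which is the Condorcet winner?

E vs A: 14–12
E vs B: 14–12
E vs C: 15–11
E vs D: 14–12
E beats every other candidate.

E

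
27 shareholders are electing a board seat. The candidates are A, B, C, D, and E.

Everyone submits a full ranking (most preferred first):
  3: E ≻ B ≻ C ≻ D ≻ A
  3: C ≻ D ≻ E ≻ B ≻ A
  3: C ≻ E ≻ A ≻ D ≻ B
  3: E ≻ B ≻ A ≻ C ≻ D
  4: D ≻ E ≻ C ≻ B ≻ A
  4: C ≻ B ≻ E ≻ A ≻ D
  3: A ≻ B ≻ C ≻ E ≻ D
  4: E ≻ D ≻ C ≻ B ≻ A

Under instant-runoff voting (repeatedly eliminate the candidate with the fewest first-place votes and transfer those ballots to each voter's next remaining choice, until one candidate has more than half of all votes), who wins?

Round 1: A 3, B 0, C 10, D 4, E 10. B eliminated.
Round 2: A 3, C 10, D 4, E 10. A eliminated.
Round 3: C 13, D 4, E 10. D eliminated.
Round 4: C 13, E 14. E has a majority (≥14).

E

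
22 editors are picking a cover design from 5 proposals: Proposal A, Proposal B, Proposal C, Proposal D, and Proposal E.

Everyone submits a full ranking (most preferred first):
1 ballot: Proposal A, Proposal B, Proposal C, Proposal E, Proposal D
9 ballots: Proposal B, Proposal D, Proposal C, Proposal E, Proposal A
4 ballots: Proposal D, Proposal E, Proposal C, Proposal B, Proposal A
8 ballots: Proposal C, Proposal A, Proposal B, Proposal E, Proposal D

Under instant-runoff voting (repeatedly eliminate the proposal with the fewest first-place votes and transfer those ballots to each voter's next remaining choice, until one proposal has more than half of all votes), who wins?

Proposal C

Round 1: Proposal A 1, Proposal B 9, Proposal C 8, Proposal D 4, Proposal E 0. Proposal E eliminated.
Round 2: Proposal A 1, Proposal B 9, Proposal C 8, Proposal D 4. Proposal A eliminated.
Round 3: Proposal B 10, Proposal C 8, Proposal D 4. Proposal D eliminated.
Round 4: Proposal B 10, Proposal C 12. Proposal C has a majority (≥12).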